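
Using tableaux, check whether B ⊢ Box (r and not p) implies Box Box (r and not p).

Not valid

Tableau for the negation not (Box (r and not p) implies Box Box (r and not p)):
1. not (Box (r and not p) implies Box Box (r and not p)), w0
2. Box (r and not p), w0   [neg-implies-rule on 1]
3. not Box Box (r and not p), w0   [neg-implies-rule on 1]
4. r and not p, w0   [Box-rule on 2 via w0Rw0]
5. r, w0   [and-rule on 4]
6. not p, w0   [and-rule on 4]
7. not Box (r and not p), w1   [neg-Box-rule on 3: fresh world w1, w0Rw1]
8. r and not p, w1   [Box-rule on 2 via w0Rw1]
9. r, w1   [and-rule on 8]
10. not p, w1   [and-rule on 8]
11. not (r and not p), w2   [neg-Box-rule on 7: fresh world w2, w1Rw2]
12. p, w2   [neg-and-rule on 11 (branches; this branch)]
Accessibility: w0Rw0, w0Rw1, w1Rw0, w1Rw1, w1Rw2, w2Rw1, w2Rw2
The negation has an open branch (countermodel exists).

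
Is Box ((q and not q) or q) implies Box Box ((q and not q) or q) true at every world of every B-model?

Tableau for the negation not (Box ((q and not q) or q) implies Box Box ((q and not q) or q)):
1. not (Box ((q and not q) or q) implies Box Box ((q and not q) or q)), w0
2. Box ((q and not q) or q), w0
3. not Box Box ((q and not q) or q), w0
4. (q and not q) or q, w0
5. q, w0
6. not Box ((q and not q) or q), w1
7. (q and not q) or q, w1
8. q, w1
9. not ((q and not q) or q), w2
10. not (q and not q), w2
11. not q, w2
Accessibility: w0Rw0, w0Rw1, w1Rw0, w1Rw1, w1Rw2, w2Rw1, w2Rw2
The negation has an open branch (countermodel exists).

Invalid (countermodel exists)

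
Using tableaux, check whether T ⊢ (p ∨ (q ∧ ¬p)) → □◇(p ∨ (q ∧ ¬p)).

Tableau for the negation ¬((p ∨ (q ∧ ¬p)) → □◇(p ∨ (q ∧ ¬p))):
1. ¬((p ∨ (q ∧ ¬p)) → □◇(p ∨ (q ∧ ¬p))), w0
2. p ∨ (q ∧ ¬p), w0
3. ¬□◇(p ∨ (q ∧ ¬p)), w0
4. q ∧ ¬p, w0
5. q, w0
6. ¬p, w0
7. ¬◇(p ∨ (q ∧ ¬p)), w1
8. ¬(p ∨ (q ∧ ¬p)), w1
9. ¬p, w1
10. ¬(q ∧ ¬p), w1
11. ¬q, w1
Accessibility: w0Rw0, w0Rw1, w1Rw1
The negation has an open branch (countermodel exists).

No, not valid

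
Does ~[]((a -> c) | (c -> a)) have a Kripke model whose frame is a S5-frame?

1. ~[]((a -> c) | (c -> a)), w0
2. ~((a -> c) | (c -> a)), w1
3. ~(a -> c), w1
4. ~(c -> a), w1
5. a, w1
6. ~c, w1
7. c, w1
8. ~a, w1
Accessibility: w0Rw0, w0Rw1, w1Rw0, w1Rw1
Branch closes: c and ~c both at w1.
Every branch closes; the branch above is one of them.

No, unsatisfiable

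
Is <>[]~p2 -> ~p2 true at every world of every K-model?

Tableau for the negation ~(<>[]~p2 -> ~p2):
1. ~(<>[]~p2 -> ~p2), u
2. <>[]~p2, u
3. p2, u
4. []~p2, v
Accessibility: uRv
The negation has an open branch (countermodel exists).

Not valid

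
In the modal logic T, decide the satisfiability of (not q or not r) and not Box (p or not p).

Unsatisfiable (every branch closes)

1. (not q or not r) and not Box (p or not p), w0
2. not q or not r, w0
3. not Box (p or not p), w0
4. not r, w0
5. not (p or not p), w1
6. not p, w1
7. p, w1
Accessibility: w0Rw0, w0Rw1, w1Rw1
Branch closes: p and not p both at w1.
Every branch closes; the branch above is one of them.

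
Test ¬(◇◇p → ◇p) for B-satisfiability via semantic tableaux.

1. ¬(◇◇p → ◇p), 0
2. ◇◇p, 0
3. ¬◇p, 0
4. ¬p, 0
5. ◇p, 1
6. ¬p, 1
7. p, 2
Accessibility: 0R0, 0R1, 1R0, 1R1, 1R2, 2R1, 2R2

Yes, satisfiable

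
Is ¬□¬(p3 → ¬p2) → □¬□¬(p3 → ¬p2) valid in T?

No, not valid

Tableau for the negation ¬(¬□¬(p3 → ¬p2) → □¬□¬(p3 → ¬p2)):
1. ¬(¬□¬(p3 → ¬p2) → □¬□¬(p3 → ¬p2)), u
2. ¬□¬(p3 → ¬p2), u
3. ¬□¬□¬(p3 → ¬p2), u
4. p3 → ¬p2, v
5. ¬p2, v
6. □¬(p3 → ¬p2), w
7. ¬(p3 → ¬p2), w
8. p3, w
9. p2, w
Accessibility: uRu, uRv, uRw, vRv, wRw
The negation has an open branch (countermodel exists).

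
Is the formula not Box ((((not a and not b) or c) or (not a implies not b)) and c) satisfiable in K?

1. not Box ((((not a and not b) or c) or (not a implies not b)) and c), u
2. not ((((not a and not b) or c) or (not a implies not b)) and c), v
3. not c, v
Accessibility: uRv

Satisfiable (open branch found)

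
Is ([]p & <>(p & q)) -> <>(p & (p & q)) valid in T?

Tableau for the negation ~(([]p & <>(p & q)) -> <>(p & (p & q))):
1. ~(([]p & <>(p & q)) -> <>(p & (p & q))), w0
2. []p & <>(p & q), w0
3. ~<>(p & (p & q)), w0
4. []p, w0
5. <>(p & q), w0
6. ~(p & (p & q)), w0
7. p, w0
8. ~(p & q), w0
9. ~q, w0
10. p & q, w1
11. p, w1
12. q, w1
13. ~(p & (p & q)), w1
14. ~(p & q), w1
15. ~q, w1
Accessibility: w0Rw0, w0Rw1, w1Rw1
Branch closes: q and ~q both at w1.
All branches of the negation close; one closing branch shown above.

Yes, valid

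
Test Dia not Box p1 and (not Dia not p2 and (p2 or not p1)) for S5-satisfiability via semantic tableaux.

Yes, satisfiable

1. Dia not Box p1 and (not Dia not p2 and (p2 or not p1)), 0
2. Dia not Box p1, 0   [and-rule on 1]
3. not Dia not p2 and (p2 or not p1), 0   [and-rule on 1]
4. not Dia not p2, 0   [and-rule on 3]
5. p2 or not p1, 0   [and-rule on 3]
6. p2, 0   [neg-Dia-rule on 4 via 0R0]
7. not p1, 0   [or-rule on 5 (branches; this branch)]
8. not Box p1, 1   [Dia-rule on 2: fresh world 1, 0R1]
9. p2, 1   [neg-Dia-rule on 4 via 0R1]
10. not p1, 2   [neg-Box-rule on 8: fresh world 2, 1R2]
11. p2, 2   [neg-Dia-rule on 4 via 0R2]
Accessibility: 0R0, 0R1, 0R2, 1R0, 1R1, 1R2, 2R0, 2R1, 2R2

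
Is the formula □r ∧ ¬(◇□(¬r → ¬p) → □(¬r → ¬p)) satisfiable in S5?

No, unsatisfiable

1. □r ∧ ¬(◇□(¬r → ¬p) → □(¬r → ¬p)), u
2. □r, u
3. ¬(◇□(¬r → ¬p) → □(¬r → ¬p)), u
4. ◇□(¬r → ¬p), u
5. ¬□(¬r → ¬p), u
6. r, u
7. □(¬r → ¬p), v
8. r, v
9. ¬r → ¬p, u
10. ¬r → ¬p, v
11. ¬p, u
12. ¬p, v
13. ¬(¬r → ¬p), w
14. ¬r, w
15. p, w
16. r, w
Accessibility: uRu, uRv, uRw, vRu, vRv, vRw, wRu, wRv, wRw
Branch closes: r and ¬r both at w.
Every branch closes; the branch above is one of them.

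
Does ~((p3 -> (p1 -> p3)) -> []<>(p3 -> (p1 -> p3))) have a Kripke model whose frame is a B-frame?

1. ~((p3 -> (p1 -> p3)) -> []<>(p3 -> (p1 -> p3))), w0
2. p3 -> (p1 -> p3), w0   [~->-rule on 1]
3. ~[]<>(p3 -> (p1 -> p3)), w0   [~->-rule on 1]
4. p1 -> p3, w0   [->-rule on 2 (branches; this branch)]
5. p3, w0   [->-rule on 4 (branches; this branch)]
6. ~<>(p3 -> (p1 -> p3)), w1   [~[]-rule on 3: fresh world w1, w0Rw1]
7. ~(p3 -> (p1 -> p3)), w0   [~<>-rule on 6 via w1Rw0]
8. ~(p1 -> p3), w0   [~->-rule on 7]
9. p1, w0   [~->-rule on 8]
10. ~p3, w0   [~->-rule on 8]
Accessibility: w0Rw0, w0Rw1, w1Rw0, w1Rw1
Branch closes: p3 and ~p3 both at w0.
All branches of the tableau close; one closing branch shown above.

No, unsatisfiable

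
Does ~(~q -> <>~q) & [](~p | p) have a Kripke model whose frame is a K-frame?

Satisfiable (open branch found)

1. ~(~q -> <>~q) & [](~p | p), u
2. ~(~q -> <>~q), u
3. [](~p | p), u
4. ~q, u
5. ~<>~q, u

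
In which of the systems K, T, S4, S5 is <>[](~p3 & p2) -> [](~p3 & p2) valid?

S5-tableau for the negation ~(<>[](~p3 & p2) -> [](~p3 & p2)):
1. ~(<>[](~p3 & p2) -> [](~p3 & p2)), 0
2. <>[](~p3 & p2), 0
3. ~[](~p3 & p2), 0
4. [](~p3 & p2), 1
5. ~p3 & p2, 0
6. ~p3, 0
7. p2, 0
8. ~p3 & p2, 1
9. ~p3, 1
10. p2, 1
11. ~(~p3 & p2), 2
12. ~p3 & p2, 2
13. ~p3, 2
14. p2, 2
15. ~p2, 2
Accessibility: 0R0, 0R1, 0R2, 1R0, 1R1, 1R2, 2R0, 2R1, 2R2
Branch closes: p2 and ~p2 both at 2.
Every branch closes (one shown): valid in S5.
S4-tableau for the negation ~(<>[](~p3 & p2) -> [](~p3 & p2)):
1. ~(<>[](~p3 & p2) -> [](~p3 & p2)), 0
2. <>[](~p3 & p2), 0
3. ~[](~p3 & p2), 0
4. [](~p3 & p2), 1
5. ~p3 & p2, 1
6. ~p3, 1
7. p2, 1
8. ~(~p3 & p2), 2
9. ~p2, 2
Accessibility: 0R0, 0R1, 0R2, 1R1, 2R2
Complete open branch: countermodel on an S4-frame, so not valid in S4, nor in K, T (the same frame is also a K-frame and a T-frame).

S5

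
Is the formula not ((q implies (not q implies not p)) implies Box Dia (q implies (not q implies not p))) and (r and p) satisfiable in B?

Unsatisfiable (every branch closes)

1. not ((q implies (not q implies not p)) implies Box Dia (q implies (not q implies not p))) and (r and p), u
2. not ((q implies (not q implies not p)) implies Box Dia (q implies (not q implies not p))), u
3. r and p, u
4. q implies (not q implies not p), u
5. not Box Dia (q implies (not q implies not p)), u
6. r, u
7. p, u
8. not q implies not p, u
9. q, u
10. not Dia (q implies (not q implies not p)), v
11. not (q implies (not q implies not p)), u
12. not (not q implies not p), u
13. not q, u
Accessibility: uRu, uRv, vRu, vRv
Branch closes: q and not q both at u.
(One branch shown.) All branches close.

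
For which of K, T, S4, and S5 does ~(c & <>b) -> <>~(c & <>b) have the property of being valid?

T-tableau for the negation ~(~(c & <>b) -> <>~(c & <>b)):
1. ~(~(c & <>b) -> <>~(c & <>b)), u
2. ~(c & <>b), u
3. ~<>~(c & <>b), u
4. c & <>b, u
5. c, u
6. <>b, u
7. ~<>b, u
8. ~b, u
9. b, v
10. c & <>b, v
11. c, v
12. <>b, v
13. ~b, v
Accessibility: uRu, uRv, vRv
Branch closes: b and ~b both at v.
Every branch closes (one shown): valid in T, hence also in S4, S5 (every theorem of T is a theorem of S4 and S5).
K-tableau for the negation ~(~(c & <>b) -> <>~(c & <>b)):
1. ~(~(c & <>b) -> <>~(c & <>b)), u
2. ~(c & <>b), u
3. ~<>~(c & <>b), u
4. ~<>b, u
Complete open branch: countermodel on a K-frame, so not valid in K.

T, S4, S5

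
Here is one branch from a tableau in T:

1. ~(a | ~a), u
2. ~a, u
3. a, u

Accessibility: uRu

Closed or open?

Both a and ~a appear at u.

Yes, closed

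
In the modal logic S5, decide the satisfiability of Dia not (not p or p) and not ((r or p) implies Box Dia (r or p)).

Unsatisfiable (every branch closes)

1. Dia not (not p or p) and not ((r or p) implies Box Dia (r or p)), w0
2. Dia not (not p or p), w0   [and-rule on 1]
3. not ((r or p) implies Box Dia (r or p)), w0   [and-rule on 1]
4. r or p, w0   [neg-implies-rule on 3]
5. not Box Dia (r or p), w0   [neg-implies-rule on 3]
6. p, w0   [or-rule on 4 (branches; this branch)]
7. not (not p or p), w1   [Dia-rule on 2: fresh world w1, w0Rw1]
8. p, w1   [neg-or-rule on 7]
9. not p, w1   [neg-or-rule on 7]
Accessibility: w0Rw0, w0Rw1, w1Rw0, w1Rw1
Branch closes: p and not p both at w1.
All branches of the tableau close; one closing branch shown above.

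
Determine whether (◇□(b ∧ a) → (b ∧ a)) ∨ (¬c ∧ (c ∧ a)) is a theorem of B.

Valid in B

Tableau for the negation ¬((◇□(b ∧ a) → (b ∧ a)) ∨ (¬c ∧ (c ∧ a))):
1. ¬((◇□(b ∧ a) → (b ∧ a)) ∨ (¬c ∧ (c ∧ a))), u
2. ¬(◇□(b ∧ a) → (b ∧ a)), u
3. ¬(¬c ∧ (c ∧ a)), u
4. ◇□(b ∧ a), u
5. ¬(b ∧ a), u
6. ¬(c ∧ a), u
7. ¬a, u
8. □(b ∧ a), v
9. b ∧ a, u
10. b, u
11. a, u
Accessibility: uRu, uRv, vRu, vRv
Branch closes: a and ¬a both at u.
Every branch of the negation's tableau closes; the branch above is one of them.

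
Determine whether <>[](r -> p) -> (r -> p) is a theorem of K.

Tableau for the negation ~(<>[](r -> p) -> (r -> p)):
1. ~(<>[](r -> p) -> (r -> p)), u
2. <>[](r -> p), u   [~->-rule on 1]
3. ~(r -> p), u   [~->-rule on 1]
4. r, u   [~->-rule on 3]
5. ~p, u   [~->-rule on 3]
6. [](r -> p), v   [<>-rule on 2: fresh world v, uRv]
Accessibility: uRv
The negation has an open branch (countermodel exists).

Invalid (countermodel exists)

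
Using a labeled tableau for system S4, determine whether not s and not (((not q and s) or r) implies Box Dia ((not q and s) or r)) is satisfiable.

Satisfiable (open branch found)

1. not s and not (((not q and s) or r) implies Box Dia ((not q and s) or r)), 0
2. not s, 0   [and-rule on 1]
3. not (((not q and s) or r) implies Box Dia ((not q and s) or r)), 0   [and-rule on 1]
4. (not q and s) or r, 0   [neg-implies-rule on 3]
5. not Box Dia ((not q and s) or r), 0   [neg-implies-rule on 3]
6. r, 0   [or-rule on 4 (branches; this branch)]
7. not Dia ((not q and s) or r), 1   [neg-Box-rule on 5: fresh world 1, 0R1]
8. not ((not q and s) or r), 1   [neg-Dia-rule on 7 via 1R1]
9. not (not q and s), 1   [neg-or-rule on 8]
10. not r, 1   [neg-or-rule on 8]
11. not s, 1   [neg-and-rule on 9 (branches; this branch)]
Accessibility: 0R0, 0R1, 1R1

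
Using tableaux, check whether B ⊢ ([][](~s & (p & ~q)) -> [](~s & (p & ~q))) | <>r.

Tableau for the negation ~(([][](~s & (p & ~q)) -> [](~s & (p & ~q))) | <>r):
1. ~(([][](~s & (p & ~q)) -> [](~s & (p & ~q))) | <>r), u
2. ~([][](~s & (p & ~q)) -> [](~s & (p & ~q))), u
3. ~<>r, u
4. [][](~s & (p & ~q)), u
5. ~[](~s & (p & ~q)), u
6. ~r, u
7. [](~s & (p & ~q)), u
8. ~s & (p & ~q), u
9. ~s, u
10. p & ~q, u
11. p, u
12. ~q, u
13. ~(~s & (p & ~q)), v
14. ~r, v
15. [](~s & (p & ~q)), v
16. ~s & (p & ~q), v
17. ~s, v
18. p & ~q, v
19. p, v
20. ~q, v
21. ~(p & ~q), v
22. q, v
Accessibility: uRu, uRv, vRu, vRv
Branch closes: q and ~q both at v.
Every branch of the negation's tableau closes; the branch above is one of them.

Valid in B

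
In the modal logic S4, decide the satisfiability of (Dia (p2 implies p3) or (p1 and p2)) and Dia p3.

1. (Dia (p2 implies p3) or (p1 and p2)) and Dia p3, 0
2. Dia (p2 implies p3) or (p1 and p2), 0   [and-rule on 1]
3. Dia p3, 0   [and-rule on 1]
4. p1 and p2, 0   [or-rule on 2 (branches; this branch)]
5. p1, 0   [and-rule on 4]
6. p2, 0   [and-rule on 4]
7. p3, 1   [Dia-rule on 3: fresh world 1, 0R1]
Accessibility: 0R0, 0R1, 1R1

Satisfiable (open branch found)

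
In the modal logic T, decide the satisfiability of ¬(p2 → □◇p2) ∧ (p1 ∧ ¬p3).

1. ¬(p2 → □◇p2) ∧ (p1 ∧ ¬p3), 0
2. ¬(p2 → □◇p2), 0   [∧-rule on 1]
3. p1 ∧ ¬p3, 0   [∧-rule on 1]
4. p2, 0   [¬→-rule on 2]
5. ¬□◇p2, 0   [¬→-rule on 2]
6. p1, 0   [∧-rule on 3]
7. ¬p3, 0   [∧-rule on 3]
8. ¬◇p2, 1   [¬□-rule on 5: fresh world 1, 0R1]
9. ¬p2, 1   [¬◇-rule on 8 via 1R1]
Accessibility: 0R0, 0R1, 1R1

Satisfiable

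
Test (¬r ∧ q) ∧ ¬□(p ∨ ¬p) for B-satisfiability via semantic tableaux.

1. (¬r ∧ q) ∧ ¬□(p ∨ ¬p), w0
2. ¬r ∧ q, w0
3. ¬□(p ∨ ¬p), w0
4. ¬r, w0
5. q, w0
6. ¬(p ∨ ¬p), w1
7. ¬p, w1
8. p, w1
Accessibility: w0Rw0, w0Rw1, w1Rw0, w1Rw1
Branch closes: p and ¬p both at w1.
(One branch shown.) All branches close.

Unsatisfiable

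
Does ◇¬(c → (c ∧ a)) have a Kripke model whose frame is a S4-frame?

Yes, satisfiable

1. ◇¬(c → (c ∧ a)), w0
2. ¬(c → (c ∧ a)), w1   [◇-rule on 1: fresh world w1, w0Rw1]
3. c, w1   [¬→-rule on 2]
4. ¬(c ∧ a), w1   [¬→-rule on 2]
5. ¬a, w1   [¬∧-rule on 4 (branches; this branch)]
Accessibility: w0Rw0, w0Rw1, w1Rw1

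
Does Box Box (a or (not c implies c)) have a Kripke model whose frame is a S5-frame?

1. Box Box (a or (not c implies c)), u
2. Box (a or (not c implies c)), u   [Box-rule on 1 via uRu]
3. a or (not c implies c), u   [Box-rule on 2 via uRu]
4. not c implies c, u   [or-rule on 3 (branches; this branch)]
5. c, u   [implies-rule on 4 (branches; this branch)]
Accessibility: uRu

Satisfiable (open branch found)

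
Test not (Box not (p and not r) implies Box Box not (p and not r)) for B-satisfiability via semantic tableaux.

Yes, satisfiable

1. not (Box not (p and not r) implies Box Box not (p and not r)), u
2. Box not (p and not r), u
3. not Box Box not (p and not r), u
4. not (p and not r), u
5. r, u
6. not Box not (p and not r), v
7. not (p and not r), v
8. r, v
9. p and not r, w
10. p, w
11. not r, w
Accessibility: uRu, uRv, vRu, vRv, vRw, wRv, wRw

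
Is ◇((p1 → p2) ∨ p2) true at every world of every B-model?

Not valid

Tableau for the negation ¬◇((p1 → p2) ∨ p2):
1. ¬◇((p1 → p2) ∨ p2), w0
2. ¬((p1 → p2) ∨ p2), w0
3. ¬(p1 → p2), w0
4. ¬p2, w0
5. p1, w0
Accessibility: w0Rw0
The negation has an open branch (countermodel exists).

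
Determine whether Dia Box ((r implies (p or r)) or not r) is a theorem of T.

Valid

Tableau for the negation not Dia Box ((r implies (p or r)) or not r):
1. not Dia Box ((r implies (p or r)) or not r), 0
2. not Box ((r implies (p or r)) or not r), 0
3. not ((r implies (p or r)) or not r), 1
4. not (r implies (p or r)), 1
5. r, 1
6. not (p or r), 1
7. not p, 1
8. not r, 1
Accessibility: 0R0, 0R1, 1R1
Branch closes: r and not r both at 1.
Every branch of the negation's tableau closes; the branch above is one of them.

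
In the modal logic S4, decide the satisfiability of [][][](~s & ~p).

Satisfiable

1. [][][](~s & ~p), 0
2. [][](~s & ~p), 0   [[]-rule on 1 via 0R0]
3. [](~s & ~p), 0   [[]-rule on 2 via 0R0]
4. ~s & ~p, 0   [[]-rule on 3 via 0R0]
5. ~s, 0   [&-rule on 4]
6. ~p, 0   [&-rule on 4]
Accessibility: 0R0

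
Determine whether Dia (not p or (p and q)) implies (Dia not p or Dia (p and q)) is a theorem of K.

Valid

Tableau for the negation not (Dia (not p or (p and q)) implies (Dia not p or Dia (p and q))):
1. not (Dia (not p or (p and q)) implies (Dia not p or Dia (p and q))), w0
2. Dia (not p or (p and q)), w0
3. not (Dia not p or Dia (p and q)), w0
4. not Dia not p, w0
5. not Dia (p and q), w0
6. not p or (p and q), w1
7. p, w1
8. not (p and q), w1
9. p and q, w1
10. q, w1
11. not q, w1
Accessibility: w0Rw1
Branch closes: q and not q both at w1.
Every branch of the negation's tableau closes; the branch above is one of them.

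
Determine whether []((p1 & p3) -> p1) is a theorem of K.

Tableau for the negation ~[]((p1 & p3) -> p1):
1. ~[]((p1 & p3) -> p1), u
2. ~((p1 & p3) -> p1), v
3. p1 & p3, v
4. ~p1, v
5. p1, v
6. p3, v
Accessibility: uRv
Branch closes: p1 and ~p1 both at v.
All branches of the negation close; one closing branch shown above.

Valid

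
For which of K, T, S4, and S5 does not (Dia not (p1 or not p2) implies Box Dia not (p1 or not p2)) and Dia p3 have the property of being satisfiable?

K, T, S4

S4-tableau for the formula:
1. not (Dia not (p1 or not p2) implies Box Dia not (p1 or not p2)) and Dia p3, u
2. not (Dia not (p1 or not p2) implies Box Dia not (p1 or not p2)), u
3. Dia p3, u
4. Dia not (p1 or not p2), u
5. not Box Dia not (p1 or not p2), u
6. p3, v
7. not (p1 or not p2), w
8. not p1, w
9. p2, w
10. not Dia not (p1 or not p2), x
11. p1 or not p2, x
12. not p2, x
Accessibility: uRu, uRv, uRw, uRx, vRv, wRw, xRx
Complete open branch: satisfiable in S4, hence also in K, T (this S4-model is also a K-model and a T-model).
S5-tableau for the formula:
1. not (Dia not (p1 or not p2) implies Box Dia not (p1 or not p2)) and Dia p3, u
2. not (Dia not (p1 or not p2) implies Box Dia not (p1 or not p2)), u
3. Dia p3, u
4. Dia not (p1 or not p2), u
5. not Box Dia not (p1 or not p2), u
6. p3, v
7. not (p1 or not p2), w
8. not p1, w
9. p2, w
10. not Dia not (p1 or not p2), x
11. p1 or not p2, u
12. p1 or not p2, v
13. p1 or not p2, w
14. p1 or not p2, x
15. not p2, u
16. not p2, v
17. not p2, w
Accessibility: uRu, uRv, uRw, uRx, vRu, vRv, vRw, vRx, wRu, wRv, wRw, wRx, xRu, xRv, xRw, xRx
Branch closes: p2 and not p2 both at w.
Every branch closes (one shown): unsatisfiable in S5.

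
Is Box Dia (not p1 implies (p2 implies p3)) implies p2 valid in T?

Tableau for the negation not (Box Dia (not p1 implies (p2 implies p3)) implies p2):
1. not (Box Dia (not p1 implies (p2 implies p3)) implies p2), 0
2. Box Dia (not p1 implies (p2 implies p3)), 0
3. not p2, 0
4. Dia (not p1 implies (p2 implies p3)), 0
5. not p1 implies (p2 implies p3), 1
6. Dia (not p1 implies (p2 implies p3)), 1
7. p2 implies p3, 1
8. p3, 1
9. not p1 implies (p2 implies p3), 2
10. p2 implies p3, 2
11. p3, 2
Accessibility: 0R0, 0R1, 1R1, 1R2, 2R2
The negation has an open branch (countermodel exists).

Not valid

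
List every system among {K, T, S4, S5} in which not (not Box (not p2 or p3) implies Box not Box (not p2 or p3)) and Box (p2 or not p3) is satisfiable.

K, T, S4

S5-tableau for the formula:
1. not (not Box (not p2 or p3) implies Box not Box (not p2 or p3)) and Box (p2 or not p3), w0
2. not (not Box (not p2 or p3) implies Box not Box (not p2 or p3)), w0
3. Box (p2 or not p3), w0
4. not Box (not p2 or p3), w0
5. not Box not Box (not p2 or p3), w0
6. p2 or not p3, w0
7. not p3, w0
8. not (not p2 or p3), w1
9. p2, w1
10. not p3, w1
11. p2 or not p3, w1
12. Box (not p2 or p3), w2
13. p2 or not p3, w2
14. not p2 or p3, w0
15. not p2 or p3, w1
16. not p2 or p3, w2
17. not p3, w2
18. not p2, w0
19. p3, w1
Accessibility: w0Rw0, w0Rw1, w0Rw2, w1Rw0, w1Rw1, w1Rw2, w2Rw0, w2Rw1, w2Rw2
Branch closes: p3 and not p3 both at w1.
Every branch closes (one shown): unsatisfiable in S5.
S4-tableau for the formula:
1. not (not Box (not p2 or p3) implies Box not Box (not p2 or p3)) and Box (p2 or not p3), w0
2. not (not Box (not p2 or p3) implies Box not Box (not p2 or p3)), w0
3. Box (p2 or not p3), w0
4. not Box (not p2 or p3), w0
5. not Box not Box (not p2 or p3), w0
6. p2 or not p3, w0
7. not p3, w0
8. not (not p2 or p3), w1
9. p2, w1
10. not p3, w1
11. p2 or not p3, w1
12. Box (not p2 or p3), w2
13. p2 or not p3, w2
14. not p2 or p3, w2
15. not p3, w2
16. not p2, w2
Accessibility: w0Rw0, w0Rw1, w0Rw2, w1Rw1, w2Rw2
Complete open branch: satisfiable in S4, hence also in K, T (this S4-model is also a K-model and a T-model).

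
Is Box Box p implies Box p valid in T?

Valid

Tableau for the negation not (Box Box p implies Box p):
1. not (Box Box p implies Box p), 0
2. Box Box p, 0
3. not Box p, 0
4. Box p, 0
5. p, 0
6. not p, 1
7. Box p, 1
8. p, 1
Accessibility: 0R0, 0R1, 1R1
Branch closes: p and not p both at 1.
All branches of the negation close; one closing branch shown above.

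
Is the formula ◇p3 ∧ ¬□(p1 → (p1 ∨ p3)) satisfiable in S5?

Unsatisfiable

1. ◇p3 ∧ ¬□(p1 → (p1 ∨ p3)), u
2. ◇p3, u
3. ¬□(p1 → (p1 ∨ p3)), u
4. p3, v
5. ¬(p1 → (p1 ∨ p3)), w
6. p1, w
7. ¬(p1 ∨ p3), w
8. ¬p1, w
9. ¬p3, w
Accessibility: uRu, uRv, uRw, vRu, vRv, vRw, wRu, wRv, wRw
Branch closes: p1 and ¬p1 both at w.
All branches of the tableau close; one closing branch shown above.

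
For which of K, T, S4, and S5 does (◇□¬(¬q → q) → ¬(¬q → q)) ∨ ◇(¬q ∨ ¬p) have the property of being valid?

T, S4, S5

T-tableau for the negation ¬((◇□¬(¬q → q) → ¬(¬q → q)) ∨ ◇(¬q ∨ ¬p)):
1. ¬((◇□¬(¬q → q) → ¬(¬q → q)) ∨ ◇(¬q ∨ ¬p)), u
2. ¬(◇□¬(¬q → q) → ¬(¬q → q)), u
3. ¬◇(¬q ∨ ¬p), u
4. ◇□¬(¬q → q), u
5. ¬q → q, u
6. ¬(¬q ∨ ¬p), u
7. q, u
8. p, u
9. □¬(¬q → q), v
10. ¬(¬q ∨ ¬p), v
11. q, v
12. p, v
13. ¬(¬q → q), v
14. ¬q, v
Accessibility: uRu, uRv, vRv
Branch closes: q and ¬q both at v.
Every branch closes (one shown): valid in T, hence also in S4, S5 (every theorem of T is a theorem of S4 and S5).
K-tableau for the negation ¬((◇□¬(¬q → q) → ¬(¬q → q)) ∨ ◇(¬q ∨ ¬p)):
1. ¬((◇□¬(¬q → q) → ¬(¬q → q)) ∨ ◇(¬q ∨ ¬p)), u
2. ¬(◇□¬(¬q → q) → ¬(¬q → q)), u
3. ¬◇(¬q ∨ ¬p), u
4. ◇□¬(¬q → q), u
5. ¬q → q, u
6. q, u
7. □¬(¬q → q), v
8. ¬(¬q ∨ ¬p), v
9. q, v
10. p, v
Accessibility: uRv
Complete open branch: countermodel on a K-frame, so not valid in K.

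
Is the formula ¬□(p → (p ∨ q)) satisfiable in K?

Unsatisfiable

1. ¬□(p → (p ∨ q)), w0
2. ¬(p → (p ∨ q)), w1   [¬□-rule on 1: fresh world w1, w0Rw1]
3. p, w1   [¬→-rule on 2]
4. ¬(p ∨ q), w1   [¬→-rule on 2]
5. ¬p, w1   [¬∨-rule on 4]
6. ¬q, w1   [¬∨-rule on 4]
Accessibility: w0Rw1
Branch closes: p and ¬p both at w1.
Every branch closes; the branch above is one of them.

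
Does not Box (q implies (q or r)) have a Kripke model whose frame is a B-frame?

1. not Box (q implies (q or r)), u
2. not (q implies (q or r)), v   [neg-Box-rule on 1: fresh world v, uRv]
3. q, v   [neg-implies-rule on 2]
4. not (q or r), v   [neg-implies-rule on 2]
5. not q, v   [neg-or-rule on 4]
6. not r, v   [neg-or-rule on 4]
Accessibility: uRu, uRv, vRu, vRv
Branch closes: q and not q both at v.
Every branch closes; the branch above is one of them.

No, unsatisfiable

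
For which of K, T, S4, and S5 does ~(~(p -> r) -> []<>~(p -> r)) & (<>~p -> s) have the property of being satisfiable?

K, T, S4

S4-tableau for the formula:
1. ~(~(p -> r) -> []<>~(p -> r)) & (<>~p -> s), 0
2. ~(~(p -> r) -> []<>~(p -> r)), 0
3. <>~p -> s, 0
4. ~(p -> r), 0
5. ~[]<>~(p -> r), 0
6. p, 0
7. ~r, 0
8. s, 0
9. ~<>~(p -> r), 1
10. p -> r, 1
11. r, 1
Accessibility: 0R0, 0R1, 1R1
Complete open branch: satisfiable in S4, hence also in K, T (this S4-model is also a K-model and a T-model).
S5-tableau for the formula:
1. ~(~(p -> r) -> []<>~(p -> r)) & (<>~p -> s), 0
2. ~(~(p -> r) -> []<>~(p -> r)), 0
3. <>~p -> s, 0
4. ~(p -> r), 0
5. ~[]<>~(p -> r), 0
6. p, 0
7. ~r, 0
8. ~<>~p, 0
9. ~<>~(p -> r), 1
10. p, 1
11. p -> r, 0
12. p -> r, 1
13. r, 0
Accessibility: 0R0, 0R1, 1R0, 1R1
Branch closes: r and ~r both at 0.
Every branch closes (one shown): unsatisfiable in S5.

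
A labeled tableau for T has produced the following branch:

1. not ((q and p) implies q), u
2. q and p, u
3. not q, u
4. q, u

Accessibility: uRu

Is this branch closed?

Closed

Both q and not q appear at u.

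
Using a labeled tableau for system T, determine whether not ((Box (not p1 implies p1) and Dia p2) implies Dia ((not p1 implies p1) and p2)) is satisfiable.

No, unsatisfiable

1. not ((Box (not p1 implies p1) and Dia p2) implies Dia ((not p1 implies p1) and p2)), w0
2. Box (not p1 implies p1) and Dia p2, w0   [neg-implies-rule on 1]
3. not Dia ((not p1 implies p1) and p2), w0   [neg-implies-rule on 1]
4. Box (not p1 implies p1), w0   [and-rule on 2]
5. Dia p2, w0   [and-rule on 2]
6. not ((not p1 implies p1) and p2), w0   [neg-Dia-rule on 3 via w0Rw0]
7. not p1 implies p1, w0   [Box-rule on 4 via w0Rw0]
8. not p2, w0   [neg-and-rule on 6 (branches; this branch)]
9. p1, w0   [implies-rule on 7 (branches; this branch)]
10. p2, w1   [Dia-rule on 5: fresh world w1, w0Rw1]
11. not ((not p1 implies p1) and p2), w1   [neg-Dia-rule on 3 via w0Rw1]
12. not p1 implies p1, w1   [Box-rule on 4 via w0Rw1]
13. not (not p1 implies p1), w1   [neg-and-rule on 11 (branches; this branch)]
14. not p1, w1   [neg-implies-rule on 13]
15. p1, w1   [implies-rule on 12 (branches; this branch)]
Accessibility: w0Rw0, w0Rw1, w1Rw1
Branch closes: p1 and not p1 both at w1.
(One branch shown.) All branches close.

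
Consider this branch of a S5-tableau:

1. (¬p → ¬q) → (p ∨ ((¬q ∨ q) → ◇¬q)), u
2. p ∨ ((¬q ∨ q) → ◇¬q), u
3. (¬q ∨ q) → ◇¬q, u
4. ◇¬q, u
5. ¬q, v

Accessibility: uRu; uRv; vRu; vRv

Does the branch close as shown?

Open

There is no literal clash: for every atom and world, at most one sign appears.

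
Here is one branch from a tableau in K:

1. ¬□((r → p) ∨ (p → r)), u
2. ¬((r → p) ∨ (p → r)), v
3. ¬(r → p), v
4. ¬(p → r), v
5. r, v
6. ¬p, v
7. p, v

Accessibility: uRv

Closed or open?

Both p and ¬p appear at v.

Yes, closed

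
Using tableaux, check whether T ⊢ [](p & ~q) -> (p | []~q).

Valid in T

Tableau for the negation ~([](p & ~q) -> (p | []~q)):
1. ~([](p & ~q) -> (p | []~q)), 0
2. [](p & ~q), 0
3. ~(p | []~q), 0
4. ~p, 0
5. ~[]~q, 0
6. p & ~q, 0
7. p, 0
8. ~q, 0
Accessibility: 0R0
Branch closes: p and ~p both at 0.
All branches of the negation close; one closing branch shown above.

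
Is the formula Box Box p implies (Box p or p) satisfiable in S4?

Satisfiable (open branch found)

1. Box Box p implies (Box p or p), w0
2. Box p or p, w0
3. p, w0
Accessibility: w0Rw0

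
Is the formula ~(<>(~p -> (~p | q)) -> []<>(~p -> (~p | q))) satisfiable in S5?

1. ~(<>(~p -> (~p | q)) -> []<>(~p -> (~p | q))), u
2. <>(~p -> (~p | q)), u
3. ~[]<>(~p -> (~p | q)), u
4. ~p -> (~p | q), v
5. ~p | q, v
6. q, v
7. ~<>(~p -> (~p | q)), w
8. ~(~p -> (~p | q)), u
9. ~p, u
10. ~(~p | q), u
11. p, u
12. ~q, u
Accessibility: uRu, uRv, uRw, vRu, vRv, vRw, wRu, wRv, wRw
Branch closes: p and ~p both at u.
Every branch closes; the branch above is one of them.

Unsatisfiable (every branch closes)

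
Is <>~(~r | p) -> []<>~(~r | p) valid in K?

Tableau for the negation ~(<>~(~r | p) -> []<>~(~r | p)):
1. ~(<>~(~r | p) -> []<>~(~r | p)), w0
2. <>~(~r | p), w0
3. ~[]<>~(~r | p), w0
4. ~(~r | p), w1
5. r, w1
6. ~p, w1
7. ~<>~(~r | p), w2
Accessibility: w0Rw1, w0Rw2
The negation has an open branch (countermodel exists).

No, not valid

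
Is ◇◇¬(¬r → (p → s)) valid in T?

Invalid (countermodel exists)

Tableau for the negation ¬◇◇¬(¬r → (p → s)):
1. ¬◇◇¬(¬r → (p → s)), 0
2. ¬◇¬(¬r → (p → s)), 0
3. ¬r → (p → s), 0
4. p → s, 0
5. s, 0
Accessibility: 0R0
The negation has an open branch (countermodel exists).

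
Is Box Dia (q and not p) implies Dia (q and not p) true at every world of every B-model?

Valid in B

Tableau for the negation not (Box Dia (q and not p) implies Dia (q and not p)):
1. not (Box Dia (q and not p) implies Dia (q and not p)), w0
2. Box Dia (q and not p), w0   [neg-implies-rule on 1]
3. not Dia (q and not p), w0   [neg-implies-rule on 1]
4. Dia (q and not p), w0   [Box-rule on 2 via w0Rw0]
5. not (q and not p), w0   [neg-Dia-rule on 3 via w0Rw0]
6. p, w0   [neg-and-rule on 5 (branches; this branch)]
7. q and not p, w1   [Dia-rule on 4: fresh world w1, w0Rw1]
8. q, w1   [and-rule on 7]
9. not p, w1   [and-rule on 7]
10. Dia (q and not p), w1   [Box-rule on 2 via w0Rw1]
11. not (q and not p), w1   [neg-Dia-rule on 3 via w0Rw1]
12. p, w1   [neg-and-rule on 11 (branches; this branch)]
Accessibility: w0Rw0, w0Rw1, w1Rw0, w1Rw1
Branch closes: p and not p both at w1.
All branches of the negation close; one closing branch shown above.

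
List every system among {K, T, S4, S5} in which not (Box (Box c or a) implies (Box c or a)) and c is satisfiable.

T-tableau for the formula:
1. not (Box (Box c or a) implies (Box c or a)) and c, 0
2. not (Box (Box c or a) implies (Box c or a)), 0
3. c, 0
4. Box (Box c or a), 0
5. not (Box c or a), 0
6. not Box c, 0
7. not a, 0
8. Box c or a, 0
9. Box c, 0
10. not c, 1
11. Box c or a, 1
12. c, 1
Accessibility: 0R0, 0R1, 1R1
Branch closes: c and not c both at 1.
Every branch closes (one shown): unsatisfiable in T, hence also in S4, S5 (every S4/S5-frame is a T-frame).
K-tableau for the formula:
1. not (Box (Box c or a) implies (Box c or a)) and c, 0
2. not (Box (Box c or a) implies (Box c or a)), 0
3. c, 0
4. Box (Box c or a), 0
5. not (Box c or a), 0
6. not Box c, 0
7. not a, 0
8. not c, 1
9. Box c or a, 1
10. a, 1
Accessibility: 0R1
Complete open branch: satisfiable in K.

K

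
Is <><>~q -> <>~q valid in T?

Tableau for the negation ~(<><>~q -> <>~q):
1. ~(<><>~q -> <>~q), 0
2. <><>~q, 0
3. ~<>~q, 0
4. q, 0
5. <>~q, 1
6. q, 1
7. ~q, 2
Accessibility: 0R0, 0R1, 1R1, 1R2, 2R2
The negation has an open branch (countermodel exists).

Not valid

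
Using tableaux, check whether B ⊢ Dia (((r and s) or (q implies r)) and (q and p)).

Tableau for the negation not Dia (((r and s) or (q implies r)) and (q and p)):
1. not Dia (((r and s) or (q implies r)) and (q and p)), 0
2. not (((r and s) or (q implies r)) and (q and p)), 0
3. not (q and p), 0
4. not p, 0
Accessibility: 0R0
The negation has an open branch (countermodel exists).

Not valid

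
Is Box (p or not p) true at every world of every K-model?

Tableau for the negation not Box (p or not p):
1. not Box (p or not p), w0
2. not (p or not p), w1   [neg-Box-rule on 1: fresh world w1, w0Rw1]
3. not p, w1   [neg-or-rule on 2]
4. p, w1   [neg-or-rule on 2]
Accessibility: w0Rw1
Branch closes: p and not p both at w1.
Every branch of the negation's tableau closes; the branch above is one of them.

Yes, valid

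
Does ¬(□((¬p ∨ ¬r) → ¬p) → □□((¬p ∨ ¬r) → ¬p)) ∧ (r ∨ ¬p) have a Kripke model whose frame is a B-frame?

1. ¬(□((¬p ∨ ¬r) → ¬p) → □□((¬p ∨ ¬r) → ¬p)) ∧ (r ∨ ¬p), 0
2. ¬(□((¬p ∨ ¬r) → ¬p) → □□((¬p ∨ ¬r) → ¬p)), 0
3. r ∨ ¬p, 0
4. □((¬p ∨ ¬r) → ¬p), 0
5. ¬□□((¬p ∨ ¬r) → ¬p), 0
6. (¬p ∨ ¬r) → ¬p, 0
7. ¬p, 0
8. ¬□((¬p ∨ ¬r) → ¬p), 1
9. (¬p ∨ ¬r) → ¬p, 1
10. ¬p, 1
11. ¬((¬p ∨ ¬r) → ¬p), 2
12. ¬p ∨ ¬r, 2
13. p, 2
14. ¬r, 2
Accessibility: 0R0, 0R1, 1R0, 1R1, 1R2, 2R1, 2R2

Yes, satisfiable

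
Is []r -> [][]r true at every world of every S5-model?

Tableau for the negation ~([]r -> [][]r):
1. ~([]r -> [][]r), w0
2. []r, w0
3. ~[][]r, w0
4. r, w0
5. ~[]r, w1
6. r, w1
7. ~r, w2
8. r, w2
Accessibility: w0Rw0, w0Rw1, w0Rw2, w1Rw0, w1Rw1, w1Rw2, w2Rw0, w2Rw1, w2Rw2
Branch closes: r and ~r both at w2.
All branches of the negation close; one closing branch shown above.

Valid in S5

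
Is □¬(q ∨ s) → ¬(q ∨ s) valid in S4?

Tableau for the negation ¬(□¬(q ∨ s) → ¬(q ∨ s)):
1. ¬(□¬(q ∨ s) → ¬(q ∨ s)), w0
2. □¬(q ∨ s), w0
3. q ∨ s, w0
4. ¬(q ∨ s), w0
5. ¬q, w0
6. ¬s, w0
7. s, w0
Accessibility: w0Rw0
Branch closes: s and ¬s both at w0.
Every branch of the negation's tableau closes; the branch above is one of them.

Yes, valid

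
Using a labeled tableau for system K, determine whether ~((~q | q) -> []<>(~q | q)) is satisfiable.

Satisfiable (open branch found)

1. ~((~q | q) -> []<>(~q | q)), 0
2. ~q | q, 0
3. ~[]<>(~q | q), 0
4. q, 0
5. ~<>(~q | q), 1
Accessibility: 0R1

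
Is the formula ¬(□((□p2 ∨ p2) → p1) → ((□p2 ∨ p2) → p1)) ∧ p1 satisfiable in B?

1. ¬(□((□p2 ∨ p2) → p1) → ((□p2 ∨ p2) → p1)) ∧ p1, w0
2. ¬(□((□p2 ∨ p2) → p1) → ((□p2 ∨ p2) → p1)), w0
3. p1, w0
4. □((□p2 ∨ p2) → p1), w0
5. ¬((□p2 ∨ p2) → p1), w0
6. □p2 ∨ p2, w0
7. ¬p1, w0
Accessibility: w0Rw0
Branch closes: p1 and ¬p1 both at w0.
All branches of the tableau close; one closing branch shown above.

Unsatisfiable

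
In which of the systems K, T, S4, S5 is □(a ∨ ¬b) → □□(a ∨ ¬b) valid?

T-tableau for the negation ¬(□(a ∨ ¬b) → □□(a ∨ ¬b)):
1. ¬(□(a ∨ ¬b) → □□(a ∨ ¬b)), 0
2. □(a ∨ ¬b), 0
3. ¬□□(a ∨ ¬b), 0
4. a ∨ ¬b, 0
5. ¬b, 0
6. ¬□(a ∨ ¬b), 1
7. a ∨ ¬b, 1
8. ¬b, 1
9. ¬(a ∨ ¬b), 2
10. ¬a, 2
11. b, 2
Accessibility: 0R0, 0R1, 1R1, 1R2, 2R2
Complete open branch: countermodel on a T-frame, so not valid in T, nor in K (the same frame is also a K-frame).
S4-tableau for the negation ¬(□(a ∨ ¬b) → □□(a ∨ ¬b)):
1. ¬(□(a ∨ ¬b) → □□(a ∨ ¬b)), 0
2. □(a ∨ ¬b), 0
3. ¬□□(a ∨ ¬b), 0
4. a ∨ ¬b, 0
5. ¬b, 0
6. ¬□(a ∨ ¬b), 1
7. a ∨ ¬b, 1
8. ¬b, 1
9. ¬(a ∨ ¬b), 2
10. ¬a, 2
11. b, 2
12. a ∨ ¬b, 2
13. ¬b, 2
Accessibility: 0R0, 0R1, 0R2, 1R1, 1R2, 2R2
Branch closes: b and ¬b both at 2.
Every branch closes (one shown): valid in S4, hence also in S5 (every theorem of S4 is a theorem of S5).

S4, S5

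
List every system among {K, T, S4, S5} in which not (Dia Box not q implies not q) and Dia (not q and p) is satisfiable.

S5-tableau for the formula:
1. not (Dia Box not q implies not q) and Dia (not q and p), u
2. not (Dia Box not q implies not q), u
3. Dia (not q and p), u
4. Dia Box not q, u
5. q, u
6. not q and p, v
7. not q, v
8. p, v
9. Box not q, w
10. not q, u
Accessibility: uRu, uRv, uRw, vRu, vRv, vRw, wRu, wRv, wRw
Branch closes: q and not q both at u.
Every branch closes (one shown): unsatisfiable in S5.
S4-tableau for the formula:
1. not (Dia Box not q implies not q) and Dia (not q and p), u
2. not (Dia Box not q implies not q), u
3. Dia (not q and p), u
4. Dia Box not q, u
5. q, u
6. not q and p, v
7. not q, v
8. p, v
9. Box not q, w
10. not q, w
Accessibility: uRu, uRv, uRw, vRv, wRw
Complete open branch: satisfiable in S4, hence also in K, T (this S4-model is also a K-model and a T-model).

K, T, S4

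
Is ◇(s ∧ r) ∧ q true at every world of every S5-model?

Tableau for the negation ¬(◇(s ∧ r) ∧ q):
1. ¬(◇(s ∧ r) ∧ q), 0
2. ¬q, 0
Accessibility: 0R0
The negation has an open branch (countermodel exists).

No, not valid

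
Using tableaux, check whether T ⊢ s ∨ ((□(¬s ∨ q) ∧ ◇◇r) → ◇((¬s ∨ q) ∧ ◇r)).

Yes, valid

Tableau for the negation ¬(s ∨ ((□(¬s ∨ q) ∧ ◇◇r) → ◇((¬s ∨ q) ∧ ◇r))):
1. ¬(s ∨ ((□(¬s ∨ q) ∧ ◇◇r) → ◇((¬s ∨ q) ∧ ◇r))), w0
2. ¬s, w0   [¬∨-rule on 1]
3. ¬((□(¬s ∨ q) ∧ ◇◇r) → ◇((¬s ∨ q) ∧ ◇r)), w0   [¬∨-rule on 1]
4. □(¬s ∨ q) ∧ ◇◇r, w0   [¬→-rule on 3]
5. ¬◇((¬s ∨ q) ∧ ◇r), w0   [¬→-rule on 3]
6. □(¬s ∨ q), w0   [∧-rule on 4]
7. ◇◇r, w0   [∧-rule on 4]
8. ¬((¬s ∨ q) ∧ ◇r), w0   [¬◇-rule on 5 via w0Rw0]
9. ¬s ∨ q, w0   [□-rule on 6 via w0Rw0]
10. ¬◇r, w0   [¬∧-rule on 8 (branches; this branch)]
11. ¬r, w0   [¬◇-rule on 10 via w0Rw0]
12. q, w0   [∨-rule on 9 (branches; this branch)]
13. ◇r, w1   [◇-rule on 7: fresh world w1, w0Rw1]
14. ¬((¬s ∨ q) ∧ ◇r), w1   [¬◇-rule on 5 via w0Rw1]
15. ¬s ∨ q, w1   [□-rule on 6 via w0Rw1]
16. ¬r, w1   [¬◇-rule on 10 via w0Rw1]
17. ¬◇r, w1   [¬∧-rule on 14 (branches; this branch)]
18. q, w1   [∨-rule on 15 (branches; this branch)]
19. r, w2   [◇-rule on 13: fresh world w2, w1Rw2]
20. ¬r, w2   [¬◇-rule on 17 via w1Rw2]
Accessibility: w0Rw0, w0Rw1, w1Rw1, w1Rw2, w2Rw2
Branch closes: r and ¬r both at w2.
Every branch of the negation's tableau closes; the branch above is one of them.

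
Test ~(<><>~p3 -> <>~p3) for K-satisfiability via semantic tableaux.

1. ~(<><>~p3 -> <>~p3), w0
2. <><>~p3, w0   [~->-rule on 1]
3. ~<>~p3, w0   [~->-rule on 1]
4. <>~p3, w1   [<>-rule on 2: fresh world w1, w0Rw1]
5. p3, w1   [~<>-rule on 3 via w0Rw1]
6. ~p3, w2   [<>-rule on 4: fresh world w2, w1Rw2]
Accessibility: w0Rw1, w1Rw2

Yes, satisfiable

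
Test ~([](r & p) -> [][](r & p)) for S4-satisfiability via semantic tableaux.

1. ~([](r & p) -> [][](r & p)), u
2. [](r & p), u
3. ~[][](r & p), u
4. r & p, u
5. r, u
6. p, u
7. ~[](r & p), v
8. r & p, v
9. r, v
10. p, v
11. ~(r & p), w
12. r & p, w
13. r, w
14. p, w
15. ~p, w
Accessibility: uRu, uRv, uRw, vRv, vRw, wRw
Branch closes: p and ~p both at w.
Every branch closes; the branch above is one of them.

No, unsatisfiable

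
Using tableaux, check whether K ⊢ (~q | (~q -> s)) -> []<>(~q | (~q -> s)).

Tableau for the negation ~((~q | (~q -> s)) -> []<>(~q | (~q -> s))):
1. ~((~q | (~q -> s)) -> []<>(~q | (~q -> s))), w0
2. ~q | (~q -> s), w0   [~->-rule on 1]
3. ~[]<>(~q | (~q -> s)), w0   [~->-rule on 1]
4. ~q -> s, w0   [|-rule on 2 (branches; this branch)]
5. s, w0   [->-rule on 4 (branches; this branch)]
6. ~<>(~q | (~q -> s)), w1   [~[]-rule on 3: fresh world w1, w0Rw1]
Accessibility: w0Rw1
The negation has an open branch (countermodel exists).

No, not valid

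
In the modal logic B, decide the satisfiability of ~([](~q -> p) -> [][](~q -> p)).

1. ~([](~q -> p) -> [][](~q -> p)), w0
2. [](~q -> p), w0
3. ~[][](~q -> p), w0
4. ~q -> p, w0
5. p, w0
6. ~[](~q -> p), w1
7. ~q -> p, w1
8. p, w1
9. ~(~q -> p), w2
10. ~q, w2
11. ~p, w2
Accessibility: w0Rw0, w0Rw1, w1Rw0, w1Rw1, w1Rw2, w2Rw1, w2Rw2

Satisfiable (open branch found)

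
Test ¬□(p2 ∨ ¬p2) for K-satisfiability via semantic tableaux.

1. ¬□(p2 ∨ ¬p2), u
2. ¬(p2 ∨ ¬p2), v
3. ¬p2, v
4. p2, v
Accessibility: uRv
Branch closes: p2 and ¬p2 both at v.
(One branch shown.) All branches close.

Unsatisfiable (every branch closes)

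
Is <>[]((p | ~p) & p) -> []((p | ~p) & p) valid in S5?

Tableau for the negation ~(<>[]((p | ~p) & p) -> []((p | ~p) & p)):
1. ~(<>[]((p | ~p) & p) -> []((p | ~p) & p)), w0
2. <>[]((p | ~p) & p), w0
3. ~[]((p | ~p) & p), w0
4. []((p | ~p) & p), w1
5. (p | ~p) & p, w0
6. p | ~p, w0
7. p, w0
8. (p | ~p) & p, w1
9. p | ~p, w1
10. p, w1
11. ~((p | ~p) & p), w2
12. (p | ~p) & p, w2
13. p | ~p, w2
14. p, w2
15. ~(p | ~p), w2
16. ~p, w2
Accessibility: w0Rw0, w0Rw1, w0Rw2, w1Rw0, w1Rw1, w1Rw2, w2Rw0, w2Rw1, w2Rw2
Branch closes: p and ~p both at w2.
All branches of the negation close; one closing branch shown above.

Valid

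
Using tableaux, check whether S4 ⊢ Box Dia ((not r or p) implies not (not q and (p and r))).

Not valid

Tableau for the negation not Box Dia ((not r or p) implies not (not q and (p and r))):
1. not Box Dia ((not r or p) implies not (not q and (p and r))), u
2. not Dia ((not r or p) implies not (not q and (p and r))), v   [neg-Box-rule on 1: fresh world v, uRv]
3. not ((not r or p) implies not (not q and (p and r))), v   [neg-Dia-rule on 2 via vRv]
4. not r or p, v   [neg-implies-rule on 3]
5. not q and (p and r), v   [neg-implies-rule on 3]
6. not q, v   [and-rule on 5]
7. p and r, v   [and-rule on 5]
8. p, v   [and-rule on 7]
9. r, v   [and-rule on 7]
Accessibility: uRu, uRv, vRv
The negation has an open branch (countermodel exists).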